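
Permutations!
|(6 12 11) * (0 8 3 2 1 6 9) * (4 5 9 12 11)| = 11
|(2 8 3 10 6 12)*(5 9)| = |(2 8 3 10 6 12)(5 9)| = 6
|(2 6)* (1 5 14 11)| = 4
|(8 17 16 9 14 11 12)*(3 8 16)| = 15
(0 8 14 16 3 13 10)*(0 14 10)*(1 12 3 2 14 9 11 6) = (0 8 10 9 11 6 1 12 3 13)(2 14 16) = [8, 12, 14, 13, 4, 5, 1, 7, 10, 11, 9, 6, 3, 0, 16, 15, 2]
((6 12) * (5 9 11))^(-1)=((5 9 11)(6 12))^(-1)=(5 11 9)(6 12)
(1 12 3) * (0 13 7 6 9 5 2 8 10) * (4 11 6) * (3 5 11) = (0 13 7 4 3 1 12 5 2 8 10)(6 9 11) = [13, 12, 8, 1, 3, 2, 9, 4, 10, 11, 0, 6, 5, 7]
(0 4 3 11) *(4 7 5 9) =(0 7 5 9 4 3 11) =[7, 1, 2, 11, 3, 9, 6, 5, 8, 4, 10, 0]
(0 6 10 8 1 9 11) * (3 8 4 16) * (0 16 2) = (0 6 10 4 2)(1 9 11 16 3 8) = [6, 9, 0, 8, 2, 5, 10, 7, 1, 11, 4, 16, 12, 13, 14, 15, 3]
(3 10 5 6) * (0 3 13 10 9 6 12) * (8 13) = (0 3 9 6 8 13 10 5 12) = [3, 1, 2, 9, 4, 12, 8, 7, 13, 6, 5, 11, 0, 10]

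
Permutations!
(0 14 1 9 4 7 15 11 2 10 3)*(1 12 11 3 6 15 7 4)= (0 14 12 11 2 10 6 15 3)(1 9)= [14, 9, 10, 0, 4, 5, 15, 7, 8, 1, 6, 2, 11, 13, 12, 3]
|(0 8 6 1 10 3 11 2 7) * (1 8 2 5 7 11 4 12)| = |(0 2 11 5 7)(1 10 3 4 12)(6 8)| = 10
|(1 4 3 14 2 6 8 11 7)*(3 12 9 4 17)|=9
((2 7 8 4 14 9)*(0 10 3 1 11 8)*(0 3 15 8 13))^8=((0 10 15 8 4 14 9 2 7 3 1 11 13))^8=(0 7 8 11 9 10 3 4 13 2 15 1 14)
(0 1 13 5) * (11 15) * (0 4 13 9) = [1, 9, 2, 3, 13, 4, 6, 7, 8, 0, 10, 15, 12, 5, 14, 11] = (0 1 9)(4 13 5)(11 15)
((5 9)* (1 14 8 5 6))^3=(1 5)(6 8)(9 14)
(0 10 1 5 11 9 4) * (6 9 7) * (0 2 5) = (0 10 1)(2 5 11 7 6 9 4) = [10, 0, 5, 3, 2, 11, 9, 6, 8, 4, 1, 7]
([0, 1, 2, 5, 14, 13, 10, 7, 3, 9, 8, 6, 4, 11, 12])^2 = (3 13 6 8 5 11 10)(4 12 14)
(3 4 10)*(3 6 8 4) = (4 10 6 8) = [0, 1, 2, 3, 10, 5, 8, 7, 4, 9, 6]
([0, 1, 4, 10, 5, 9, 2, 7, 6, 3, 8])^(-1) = (2 6 8 10 3 9 5 4)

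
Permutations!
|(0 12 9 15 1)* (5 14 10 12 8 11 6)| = |(0 8 11 6 5 14 10 12 9 15 1)| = 11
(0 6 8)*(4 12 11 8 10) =(0 6 10 4 12 11 8) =[6, 1, 2, 3, 12, 5, 10, 7, 0, 9, 4, 8, 11]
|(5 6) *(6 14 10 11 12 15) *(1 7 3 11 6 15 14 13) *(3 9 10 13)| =|(15)(1 7 9 10 6 5 3 11 12 14 13)| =11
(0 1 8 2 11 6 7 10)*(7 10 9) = [1, 8, 11, 3, 4, 5, 10, 9, 2, 7, 0, 6] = (0 1 8 2 11 6 10)(7 9)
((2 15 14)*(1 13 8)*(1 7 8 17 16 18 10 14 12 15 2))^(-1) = (1 14 10 18 16 17 13)(7 8)(12 15) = ((1 13 17 16 18 10 14)(7 8)(12 15))^(-1)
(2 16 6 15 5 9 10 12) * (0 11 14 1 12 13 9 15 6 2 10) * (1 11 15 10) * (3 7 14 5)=(0 15 3 7 14 11 5 10 13 9)(1 12)(2 16)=[15, 12, 16, 7, 4, 10, 6, 14, 8, 0, 13, 5, 1, 9, 11, 3, 2]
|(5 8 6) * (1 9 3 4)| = |(1 9 3 4)(5 8 6)| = 12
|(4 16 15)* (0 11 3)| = 3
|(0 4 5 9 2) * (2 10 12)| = 7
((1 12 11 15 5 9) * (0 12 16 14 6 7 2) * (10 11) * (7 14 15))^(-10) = ((0 12 10 11 7 2)(1 16 15 5 9)(6 14))^(-10) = (16)(0 10 7)(2 12 11)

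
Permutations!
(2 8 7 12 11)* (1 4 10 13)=(1 4 10 13)(2 8 7 12 11)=[0, 4, 8, 3, 10, 5, 6, 12, 7, 9, 13, 2, 11, 1]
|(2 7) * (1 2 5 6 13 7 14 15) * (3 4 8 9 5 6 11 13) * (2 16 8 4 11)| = |(1 16 8 9 5 2 14 15)(3 11 13 7 6)| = 40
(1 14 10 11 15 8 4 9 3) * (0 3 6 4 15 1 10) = [3, 14, 2, 10, 9, 5, 4, 7, 15, 6, 11, 1, 12, 13, 0, 8] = (0 3 10 11 1 14)(4 9 6)(8 15)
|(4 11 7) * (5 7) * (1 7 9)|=|(1 7 4 11 5 9)|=6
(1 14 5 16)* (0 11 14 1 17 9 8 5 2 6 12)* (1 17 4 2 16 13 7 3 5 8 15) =(0 11 14 16 4 2 6 12)(1 17 9 15)(3 5 13 7) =[11, 17, 6, 5, 2, 13, 12, 3, 8, 15, 10, 14, 0, 7, 16, 1, 4, 9]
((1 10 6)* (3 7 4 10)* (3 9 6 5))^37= ((1 9 6)(3 7 4 10 5))^37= (1 9 6)(3 4 5 7 10)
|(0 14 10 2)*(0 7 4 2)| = |(0 14 10)(2 7 4)| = 3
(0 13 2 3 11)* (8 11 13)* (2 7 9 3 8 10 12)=(0 10 12 2 8 11)(3 13 7 9)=[10, 1, 8, 13, 4, 5, 6, 9, 11, 3, 12, 0, 2, 7]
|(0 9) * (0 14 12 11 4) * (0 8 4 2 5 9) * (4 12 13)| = |(2 5 9 14 13 4 8 12 11)| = 9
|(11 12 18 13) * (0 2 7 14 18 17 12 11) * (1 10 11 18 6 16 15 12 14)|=24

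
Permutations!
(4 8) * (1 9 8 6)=(1 9 8 4 6)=[0, 9, 2, 3, 6, 5, 1, 7, 4, 8]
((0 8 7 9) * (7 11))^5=((0 8 11 7 9))^5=(11)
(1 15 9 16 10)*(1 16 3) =(1 15 9 3)(10 16) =[0, 15, 2, 1, 4, 5, 6, 7, 8, 3, 16, 11, 12, 13, 14, 9, 10]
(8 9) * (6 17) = (6 17)(8 9) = [0, 1, 2, 3, 4, 5, 17, 7, 9, 8, 10, 11, 12, 13, 14, 15, 16, 6]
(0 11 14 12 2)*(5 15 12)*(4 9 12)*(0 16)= (0 11 14 5 15 4 9 12 2 16)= [11, 1, 16, 3, 9, 15, 6, 7, 8, 12, 10, 14, 2, 13, 5, 4, 0]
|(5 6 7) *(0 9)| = |(0 9)(5 6 7)| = 6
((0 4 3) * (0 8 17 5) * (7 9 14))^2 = ((0 4 3 8 17 5)(7 9 14))^2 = (0 3 17)(4 8 5)(7 14 9)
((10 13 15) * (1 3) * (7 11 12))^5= (1 3)(7 12 11)(10 15 13)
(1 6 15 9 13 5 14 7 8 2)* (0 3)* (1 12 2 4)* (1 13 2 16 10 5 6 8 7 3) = (0 1 8 4 13 6 15 9 2 12 16 10 5 14 3) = [1, 8, 12, 0, 13, 14, 15, 7, 4, 2, 5, 11, 16, 6, 3, 9, 10]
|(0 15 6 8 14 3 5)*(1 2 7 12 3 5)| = 30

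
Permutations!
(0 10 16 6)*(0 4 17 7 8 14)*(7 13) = (0 10 16 6 4 17 13 7 8 14) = [10, 1, 2, 3, 17, 5, 4, 8, 14, 9, 16, 11, 12, 7, 0, 15, 6, 13]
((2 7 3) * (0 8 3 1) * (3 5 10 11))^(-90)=(11)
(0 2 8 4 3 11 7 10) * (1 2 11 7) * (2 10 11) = [2, 10, 8, 7, 3, 5, 6, 11, 4, 9, 0, 1] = (0 2 8 4 3 7 11 1 10)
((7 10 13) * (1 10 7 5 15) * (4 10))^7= ((1 4 10 13 5 15))^7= (1 4 10 13 5 15)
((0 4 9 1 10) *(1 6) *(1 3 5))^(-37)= (0 6 1 4 3 10 9 5)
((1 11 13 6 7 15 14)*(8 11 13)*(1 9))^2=((1 13 6 7 15 14 9)(8 11))^2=(1 6 15 9 13 7 14)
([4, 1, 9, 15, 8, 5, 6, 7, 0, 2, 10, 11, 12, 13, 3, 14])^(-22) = (0 8 4)(3 14 15)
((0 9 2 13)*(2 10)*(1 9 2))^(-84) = ((0 2 13)(1 9 10))^(-84) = (13)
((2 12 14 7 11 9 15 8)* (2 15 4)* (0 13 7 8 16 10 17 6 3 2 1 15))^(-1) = (0 8 14 12 2 3 6 17 10 16 15 1 4 9 11 7 13)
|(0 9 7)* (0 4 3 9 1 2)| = |(0 1 2)(3 9 7 4)| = 12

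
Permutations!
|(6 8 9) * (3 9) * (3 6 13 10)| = 4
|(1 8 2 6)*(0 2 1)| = 6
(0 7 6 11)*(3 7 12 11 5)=[12, 1, 2, 7, 4, 3, 5, 6, 8, 9, 10, 0, 11]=(0 12 11)(3 7 6 5)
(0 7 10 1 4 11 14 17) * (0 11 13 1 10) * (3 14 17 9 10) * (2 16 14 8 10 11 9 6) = (0 7)(1 4 13)(2 16 14 6)(3 8 10)(9 11 17) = [7, 4, 16, 8, 13, 5, 2, 0, 10, 11, 3, 17, 12, 1, 6, 15, 14, 9]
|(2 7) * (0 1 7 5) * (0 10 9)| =7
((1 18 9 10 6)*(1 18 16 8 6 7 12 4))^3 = (1 6 10 4 8 9 12 16 18 7)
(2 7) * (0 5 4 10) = (0 5 4 10)(2 7) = [5, 1, 7, 3, 10, 4, 6, 2, 8, 9, 0]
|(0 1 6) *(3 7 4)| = |(0 1 6)(3 7 4)| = 3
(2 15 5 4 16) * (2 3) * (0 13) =[13, 1, 15, 2, 16, 4, 6, 7, 8, 9, 10, 11, 12, 0, 14, 5, 3] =(0 13)(2 15 5 4 16 3)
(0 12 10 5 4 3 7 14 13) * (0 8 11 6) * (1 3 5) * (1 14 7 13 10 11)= (0 12 11 6)(1 3 13 8)(4 5)(10 14)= [12, 3, 2, 13, 5, 4, 0, 7, 1, 9, 14, 6, 11, 8, 10]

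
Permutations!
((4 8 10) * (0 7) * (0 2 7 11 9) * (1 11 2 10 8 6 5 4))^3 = (0 10 9 7 11 2 1)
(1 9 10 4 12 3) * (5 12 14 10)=(1 9 5 12 3)(4 14 10)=[0, 9, 2, 1, 14, 12, 6, 7, 8, 5, 4, 11, 3, 13, 10]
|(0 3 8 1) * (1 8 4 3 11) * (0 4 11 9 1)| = 6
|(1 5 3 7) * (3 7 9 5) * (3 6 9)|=|(1 6 9 5 7)|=5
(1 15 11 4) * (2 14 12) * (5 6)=(1 15 11 4)(2 14 12)(5 6)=[0, 15, 14, 3, 1, 6, 5, 7, 8, 9, 10, 4, 2, 13, 12, 11]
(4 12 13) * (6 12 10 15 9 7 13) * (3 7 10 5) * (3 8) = (3 7 13 4 5 8)(6 12)(9 10 15) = [0, 1, 2, 7, 5, 8, 12, 13, 3, 10, 15, 11, 6, 4, 14, 9]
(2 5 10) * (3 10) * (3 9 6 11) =(2 5 9 6 11 3 10) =[0, 1, 5, 10, 4, 9, 11, 7, 8, 6, 2, 3]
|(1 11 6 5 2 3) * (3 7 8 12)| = 9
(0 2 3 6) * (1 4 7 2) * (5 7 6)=(0 1 4 6)(2 3 5 7)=[1, 4, 3, 5, 6, 7, 0, 2]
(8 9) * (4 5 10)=(4 5 10)(8 9)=[0, 1, 2, 3, 5, 10, 6, 7, 9, 8, 4]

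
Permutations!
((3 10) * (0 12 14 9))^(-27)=(0 12 14 9)(3 10)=((0 12 14 9)(3 10))^(-27)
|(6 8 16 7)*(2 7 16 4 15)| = |(16)(2 7 6 8 4 15)| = 6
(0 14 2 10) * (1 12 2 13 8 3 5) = (0 14 13 8 3 5 1 12 2 10) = [14, 12, 10, 5, 4, 1, 6, 7, 3, 9, 0, 11, 2, 8, 13]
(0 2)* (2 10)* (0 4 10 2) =(0 2 4 10) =[2, 1, 4, 3, 10, 5, 6, 7, 8, 9, 0]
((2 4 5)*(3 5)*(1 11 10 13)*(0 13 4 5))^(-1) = ((0 13 1 11 10 4 3)(2 5))^(-1) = (0 3 4 10 11 1 13)(2 5)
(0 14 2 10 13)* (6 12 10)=(0 14 2 6 12 10 13)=[14, 1, 6, 3, 4, 5, 12, 7, 8, 9, 13, 11, 10, 0, 2]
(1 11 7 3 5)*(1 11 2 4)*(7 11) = (11)(1 2 4)(3 5 7) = [0, 2, 4, 5, 1, 7, 6, 3, 8, 9, 10, 11]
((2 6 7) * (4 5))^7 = (2 6 7)(4 5)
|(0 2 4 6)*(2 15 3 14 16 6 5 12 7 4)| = |(0 15 3 14 16 6)(4 5 12 7)| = 12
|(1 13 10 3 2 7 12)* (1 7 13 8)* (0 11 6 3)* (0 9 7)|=|(0 11 6 3 2 13 10 9 7 12)(1 8)|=10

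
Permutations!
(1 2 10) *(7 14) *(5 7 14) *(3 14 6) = (1 2 10)(3 14 6)(5 7) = [0, 2, 10, 14, 4, 7, 3, 5, 8, 9, 1, 11, 12, 13, 6]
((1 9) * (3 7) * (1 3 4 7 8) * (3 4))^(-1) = (1 8 3 7 4 9)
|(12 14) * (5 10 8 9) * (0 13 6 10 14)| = 9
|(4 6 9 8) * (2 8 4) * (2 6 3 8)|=|(3 8 6 9 4)|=5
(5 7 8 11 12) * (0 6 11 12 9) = (0 6 11 9)(5 7 8 12) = [6, 1, 2, 3, 4, 7, 11, 8, 12, 0, 10, 9, 5]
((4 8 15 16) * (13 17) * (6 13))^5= ((4 8 15 16)(6 13 17))^5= (4 8 15 16)(6 17 13)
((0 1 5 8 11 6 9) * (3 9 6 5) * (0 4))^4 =(0 4 9 3 1)(5 8 11)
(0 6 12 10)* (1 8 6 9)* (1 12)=(0 9 12 10)(1 8 6)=[9, 8, 2, 3, 4, 5, 1, 7, 6, 12, 0, 11, 10]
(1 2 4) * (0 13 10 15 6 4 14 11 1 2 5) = (0 13 10 15 6 4 2 14 11 1 5) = [13, 5, 14, 3, 2, 0, 4, 7, 8, 9, 15, 1, 12, 10, 11, 6]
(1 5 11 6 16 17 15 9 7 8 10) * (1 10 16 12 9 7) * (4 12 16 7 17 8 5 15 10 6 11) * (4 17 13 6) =(1 15 13 6 16 8 7 5 17 10 4 12 9) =[0, 15, 2, 3, 12, 17, 16, 5, 7, 1, 4, 11, 9, 6, 14, 13, 8, 10]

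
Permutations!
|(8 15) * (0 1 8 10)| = |(0 1 8 15 10)| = 5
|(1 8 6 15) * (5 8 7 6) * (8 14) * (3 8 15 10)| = 9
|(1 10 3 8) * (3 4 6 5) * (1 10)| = |(3 8 10 4 6 5)| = 6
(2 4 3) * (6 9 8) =(2 4 3)(6 9 8) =[0, 1, 4, 2, 3, 5, 9, 7, 6, 8]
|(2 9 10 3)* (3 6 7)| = 6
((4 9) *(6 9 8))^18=((4 8 6 9))^18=(4 6)(8 9)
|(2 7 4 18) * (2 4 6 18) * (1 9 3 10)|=20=|(1 9 3 10)(2 7 6 18 4)|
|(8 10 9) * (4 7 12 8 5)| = |(4 7 12 8 10 9 5)| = 7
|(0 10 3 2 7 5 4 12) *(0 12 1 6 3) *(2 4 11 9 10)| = |(12)(0 2 7 5 11 9 10)(1 6 3 4)| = 28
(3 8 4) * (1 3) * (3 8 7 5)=(1 8 4)(3 7 5)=[0, 8, 2, 7, 1, 3, 6, 5, 4]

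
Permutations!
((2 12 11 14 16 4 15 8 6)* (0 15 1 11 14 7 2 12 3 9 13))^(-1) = (0 13 9 3 2 7 11 1 4 16 14 12 6 8 15)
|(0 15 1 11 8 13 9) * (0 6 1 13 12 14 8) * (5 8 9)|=|(0 15 13 5 8 12 14 9 6 1 11)|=11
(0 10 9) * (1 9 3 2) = [10, 9, 1, 2, 4, 5, 6, 7, 8, 0, 3] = (0 10 3 2 1 9)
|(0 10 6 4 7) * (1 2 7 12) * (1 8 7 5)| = 21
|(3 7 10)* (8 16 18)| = 3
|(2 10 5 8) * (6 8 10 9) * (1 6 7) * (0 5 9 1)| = |(0 5 10 9 7)(1 6 8 2)| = 20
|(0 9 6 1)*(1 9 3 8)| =|(0 3 8 1)(6 9)| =4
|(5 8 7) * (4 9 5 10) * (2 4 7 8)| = 4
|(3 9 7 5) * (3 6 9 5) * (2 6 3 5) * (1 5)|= |(1 5 3 2 6 9 7)|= 7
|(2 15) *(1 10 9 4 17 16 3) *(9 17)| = 10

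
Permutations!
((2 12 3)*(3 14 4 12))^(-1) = ((2 3)(4 12 14))^(-1) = (2 3)(4 14 12)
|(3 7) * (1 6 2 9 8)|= 10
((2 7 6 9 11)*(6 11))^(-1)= (2 11 7)(6 9)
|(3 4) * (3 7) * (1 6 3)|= |(1 6 3 4 7)|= 5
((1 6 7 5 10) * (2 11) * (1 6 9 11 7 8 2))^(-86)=(1 9 11)(2 6 5)(7 8 10)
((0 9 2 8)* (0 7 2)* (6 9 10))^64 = ((0 10 6 9)(2 8 7))^64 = (10)(2 8 7)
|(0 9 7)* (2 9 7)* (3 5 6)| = 6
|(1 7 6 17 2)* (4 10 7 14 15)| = 9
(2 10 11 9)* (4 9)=(2 10 11 4 9)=[0, 1, 10, 3, 9, 5, 6, 7, 8, 2, 11, 4]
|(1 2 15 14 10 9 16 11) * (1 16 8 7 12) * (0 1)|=|(0 1 2 15 14 10 9 8 7 12)(11 16)|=10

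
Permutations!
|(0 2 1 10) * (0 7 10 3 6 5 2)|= 10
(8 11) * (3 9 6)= (3 9 6)(8 11)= [0, 1, 2, 9, 4, 5, 3, 7, 11, 6, 10, 8]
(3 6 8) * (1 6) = (1 6 8 3) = [0, 6, 2, 1, 4, 5, 8, 7, 3]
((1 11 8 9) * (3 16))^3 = ((1 11 8 9)(3 16))^3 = (1 9 8 11)(3 16)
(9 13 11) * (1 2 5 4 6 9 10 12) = (1 2 5 4 6 9 13 11 10 12) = [0, 2, 5, 3, 6, 4, 9, 7, 8, 13, 12, 10, 1, 11]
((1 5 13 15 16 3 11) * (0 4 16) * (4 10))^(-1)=((0 10 4 16 3 11 1 5 13 15))^(-1)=(0 15 13 5 1 11 3 16 4 10)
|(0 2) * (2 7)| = |(0 7 2)| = 3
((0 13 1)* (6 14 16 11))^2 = (0 1 13)(6 16)(11 14)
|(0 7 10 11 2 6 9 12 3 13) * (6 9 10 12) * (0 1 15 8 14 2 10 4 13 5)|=|(0 7 12 3 5)(1 15 8 14 2 9 6 4 13)(10 11)|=90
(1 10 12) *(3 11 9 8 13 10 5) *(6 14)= (1 5 3 11 9 8 13 10 12)(6 14)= [0, 5, 2, 11, 4, 3, 14, 7, 13, 8, 12, 9, 1, 10, 6]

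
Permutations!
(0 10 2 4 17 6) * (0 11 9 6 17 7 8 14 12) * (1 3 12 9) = (17)(0 10 2 4 7 8 14 9 6 11 1 3 12) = [10, 3, 4, 12, 7, 5, 11, 8, 14, 6, 2, 1, 0, 13, 9, 15, 16, 17]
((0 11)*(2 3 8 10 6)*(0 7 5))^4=(11)(2 6 10 8 3)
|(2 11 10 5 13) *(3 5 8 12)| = |(2 11 10 8 12 3 5 13)| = 8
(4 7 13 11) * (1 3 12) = [0, 3, 2, 12, 7, 5, 6, 13, 8, 9, 10, 4, 1, 11] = (1 3 12)(4 7 13 11)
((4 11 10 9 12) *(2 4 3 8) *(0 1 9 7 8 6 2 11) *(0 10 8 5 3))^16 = (12)(2 10 5 6 4 7 3)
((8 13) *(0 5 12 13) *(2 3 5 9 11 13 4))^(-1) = (0 8 13 11 9)(2 4 12 5 3)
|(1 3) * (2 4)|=|(1 3)(2 4)|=2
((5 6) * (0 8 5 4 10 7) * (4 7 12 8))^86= ((0 4 10 12 8 5 6 7))^86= (0 6 8 10)(4 7 5 12)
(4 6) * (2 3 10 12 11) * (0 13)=(0 13)(2 3 10 12 11)(4 6)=[13, 1, 3, 10, 6, 5, 4, 7, 8, 9, 12, 2, 11, 0]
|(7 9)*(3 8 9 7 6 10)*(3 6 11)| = |(3 8 9 11)(6 10)| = 4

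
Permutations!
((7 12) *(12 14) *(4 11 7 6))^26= (4 7 12)(6 11 14)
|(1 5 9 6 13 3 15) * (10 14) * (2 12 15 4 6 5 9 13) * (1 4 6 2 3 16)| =|(1 9 5 13 16)(2 12 15 4)(3 6)(10 14)| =20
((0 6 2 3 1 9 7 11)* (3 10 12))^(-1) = (0 11 7 9 1 3 12 10 2 6)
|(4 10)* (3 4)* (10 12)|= 4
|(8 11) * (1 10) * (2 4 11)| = |(1 10)(2 4 11 8)| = 4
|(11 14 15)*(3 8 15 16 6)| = |(3 8 15 11 14 16 6)| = 7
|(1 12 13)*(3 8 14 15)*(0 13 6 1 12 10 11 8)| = |(0 13 12 6 1 10 11 8 14 15 3)| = 11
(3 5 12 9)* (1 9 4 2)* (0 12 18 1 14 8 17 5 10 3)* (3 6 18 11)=(0 12 4 2 14 8 17 5 11 3 10 6 18 1 9)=[12, 9, 14, 10, 2, 11, 18, 7, 17, 0, 6, 3, 4, 13, 8, 15, 16, 5, 1]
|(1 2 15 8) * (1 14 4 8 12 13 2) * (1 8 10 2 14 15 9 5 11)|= 12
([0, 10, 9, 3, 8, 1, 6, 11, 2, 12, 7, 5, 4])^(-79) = (1 10 7 11 5)(2 9 12 4 8)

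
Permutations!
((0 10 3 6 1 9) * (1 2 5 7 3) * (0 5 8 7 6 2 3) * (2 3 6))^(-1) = ((0 10 1 9 5 2 8 7))^(-1) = (0 7 8 2 5 9 1 10)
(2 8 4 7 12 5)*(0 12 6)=(0 12 5 2 8 4 7 6)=[12, 1, 8, 3, 7, 2, 0, 6, 4, 9, 10, 11, 5]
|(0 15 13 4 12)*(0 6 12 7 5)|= 6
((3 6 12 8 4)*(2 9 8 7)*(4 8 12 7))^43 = (2 9 12 4 3 6 7)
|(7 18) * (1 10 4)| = |(1 10 4)(7 18)| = 6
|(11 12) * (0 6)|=2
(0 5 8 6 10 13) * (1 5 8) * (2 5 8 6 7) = [6, 8, 5, 3, 4, 1, 10, 2, 7, 9, 13, 11, 12, 0] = (0 6 10 13)(1 8 7 2 5)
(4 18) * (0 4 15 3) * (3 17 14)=[4, 1, 2, 0, 18, 5, 6, 7, 8, 9, 10, 11, 12, 13, 3, 17, 16, 14, 15]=(0 4 18 15 17 14 3)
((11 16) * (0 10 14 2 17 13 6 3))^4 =((0 10 14 2 17 13 6 3)(11 16))^4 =(0 17)(2 3)(6 14)(10 13)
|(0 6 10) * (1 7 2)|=3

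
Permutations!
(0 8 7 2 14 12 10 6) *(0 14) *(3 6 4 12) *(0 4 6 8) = (2 4 12 10 6 14 3 8 7) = [0, 1, 4, 8, 12, 5, 14, 2, 7, 9, 6, 11, 10, 13, 3]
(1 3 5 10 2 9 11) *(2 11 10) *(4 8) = [0, 3, 9, 5, 8, 2, 6, 7, 4, 10, 11, 1] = (1 3 5 2 9 10 11)(4 8)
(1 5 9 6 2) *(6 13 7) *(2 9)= (1 5 2)(6 9 13 7)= [0, 5, 1, 3, 4, 2, 9, 6, 8, 13, 10, 11, 12, 7]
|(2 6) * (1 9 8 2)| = |(1 9 8 2 6)| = 5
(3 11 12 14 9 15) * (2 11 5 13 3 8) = [0, 1, 11, 5, 4, 13, 6, 7, 2, 15, 10, 12, 14, 3, 9, 8] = (2 11 12 14 9 15 8)(3 5 13)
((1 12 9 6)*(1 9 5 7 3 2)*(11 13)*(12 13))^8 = ((1 13 11 12 5 7 3 2)(6 9))^8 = (13)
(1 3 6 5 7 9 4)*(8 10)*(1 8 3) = (3 6 5 7 9 4 8 10) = [0, 1, 2, 6, 8, 7, 5, 9, 10, 4, 3]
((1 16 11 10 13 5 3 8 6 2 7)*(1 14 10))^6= (16)(2 3 10)(5 14 6)(7 8 13)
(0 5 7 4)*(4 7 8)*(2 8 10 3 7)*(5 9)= (0 9 5 10 3 7 2 8 4)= [9, 1, 8, 7, 0, 10, 6, 2, 4, 5, 3]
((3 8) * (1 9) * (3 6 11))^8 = ((1 9)(3 8 6 11))^8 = (11)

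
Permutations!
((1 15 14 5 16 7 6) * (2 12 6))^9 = ((1 15 14 5 16 7 2 12 6))^9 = (16)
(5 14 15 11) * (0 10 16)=(0 10 16)(5 14 15 11)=[10, 1, 2, 3, 4, 14, 6, 7, 8, 9, 16, 5, 12, 13, 15, 11, 0]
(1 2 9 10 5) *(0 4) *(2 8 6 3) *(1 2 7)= (0 4)(1 8 6 3 7)(2 9 10 5)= [4, 8, 9, 7, 0, 2, 3, 1, 6, 10, 5]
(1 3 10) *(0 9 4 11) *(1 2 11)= [9, 3, 11, 10, 1, 5, 6, 7, 8, 4, 2, 0]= (0 9 4 1 3 10 2 11)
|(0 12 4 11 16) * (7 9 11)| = |(0 12 4 7 9 11 16)| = 7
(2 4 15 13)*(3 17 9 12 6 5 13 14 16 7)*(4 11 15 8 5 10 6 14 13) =(2 11 15 13)(3 17 9 12 14 16 7)(4 8 5)(6 10) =[0, 1, 11, 17, 8, 4, 10, 3, 5, 12, 6, 15, 14, 2, 16, 13, 7, 9]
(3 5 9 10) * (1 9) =(1 9 10 3 5) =[0, 9, 2, 5, 4, 1, 6, 7, 8, 10, 3]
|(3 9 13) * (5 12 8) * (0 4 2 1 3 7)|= 24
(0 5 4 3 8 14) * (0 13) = [5, 1, 2, 8, 3, 4, 6, 7, 14, 9, 10, 11, 12, 0, 13] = (0 5 4 3 8 14 13)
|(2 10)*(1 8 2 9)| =|(1 8 2 10 9)| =5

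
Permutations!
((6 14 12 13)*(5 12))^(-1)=(5 14 6 13 12)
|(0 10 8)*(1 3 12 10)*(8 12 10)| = |(0 1 3 10 12 8)| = 6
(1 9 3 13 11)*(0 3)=(0 3 13 11 1 9)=[3, 9, 2, 13, 4, 5, 6, 7, 8, 0, 10, 1, 12, 11]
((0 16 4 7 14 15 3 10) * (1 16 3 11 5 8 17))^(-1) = (0 10 3)(1 17 8 5 11 15 14 7 4 16)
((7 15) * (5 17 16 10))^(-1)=((5 17 16 10)(7 15))^(-1)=(5 10 16 17)(7 15)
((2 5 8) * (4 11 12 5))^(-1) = (2 8 5 12 11 4)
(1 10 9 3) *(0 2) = (0 2)(1 10 9 3) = [2, 10, 0, 1, 4, 5, 6, 7, 8, 3, 9]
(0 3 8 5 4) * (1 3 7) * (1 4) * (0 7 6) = (0 6)(1 3 8 5)(4 7) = [6, 3, 2, 8, 7, 1, 0, 4, 5]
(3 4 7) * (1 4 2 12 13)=(1 4 7 3 2 12 13)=[0, 4, 12, 2, 7, 5, 6, 3, 8, 9, 10, 11, 13, 1]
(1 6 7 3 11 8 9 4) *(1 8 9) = (1 6 7 3 11 9 4 8) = [0, 6, 2, 11, 8, 5, 7, 3, 1, 4, 10, 9]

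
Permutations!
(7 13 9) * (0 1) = (0 1)(7 13 9) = [1, 0, 2, 3, 4, 5, 6, 13, 8, 7, 10, 11, 12, 9]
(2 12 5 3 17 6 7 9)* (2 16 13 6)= (2 12 5 3 17)(6 7 9 16 13)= [0, 1, 12, 17, 4, 3, 7, 9, 8, 16, 10, 11, 5, 6, 14, 15, 13, 2]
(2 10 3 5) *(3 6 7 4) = (2 10 6 7 4 3 5) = [0, 1, 10, 5, 3, 2, 7, 4, 8, 9, 6]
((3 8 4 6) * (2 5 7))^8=((2 5 7)(3 8 4 6))^8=(8)(2 7 5)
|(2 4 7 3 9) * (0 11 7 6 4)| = 6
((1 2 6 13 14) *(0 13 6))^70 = ((0 13 14 1 2))^70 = (14)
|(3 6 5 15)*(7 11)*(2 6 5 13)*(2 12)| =|(2 6 13 12)(3 5 15)(7 11)| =12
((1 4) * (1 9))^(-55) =((1 4 9))^(-55) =(1 9 4)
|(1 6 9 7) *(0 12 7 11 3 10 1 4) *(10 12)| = 10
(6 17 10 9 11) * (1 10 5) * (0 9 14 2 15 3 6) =[9, 10, 15, 6, 4, 1, 17, 7, 8, 11, 14, 0, 12, 13, 2, 3, 16, 5] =(0 9 11)(1 10 14 2 15 3 6 17 5)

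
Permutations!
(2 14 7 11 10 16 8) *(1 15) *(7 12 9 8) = (1 15)(2 14 12 9 8)(7 11 10 16) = [0, 15, 14, 3, 4, 5, 6, 11, 2, 8, 16, 10, 9, 13, 12, 1, 7]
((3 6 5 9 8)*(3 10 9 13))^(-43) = (3 6 5 13)(8 9 10)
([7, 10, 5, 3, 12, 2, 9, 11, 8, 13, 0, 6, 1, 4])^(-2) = (0 1 4 9 11)(6 7 10 12 13)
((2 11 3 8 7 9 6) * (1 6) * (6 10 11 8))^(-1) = (1 9 7 8 2 6 3 11 10)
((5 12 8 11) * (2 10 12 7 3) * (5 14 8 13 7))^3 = (14)(2 13)(3 12)(7 10)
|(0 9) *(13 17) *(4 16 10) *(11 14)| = |(0 9)(4 16 10)(11 14)(13 17)| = 6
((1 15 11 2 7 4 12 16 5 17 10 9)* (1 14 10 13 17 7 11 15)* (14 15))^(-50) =(17)(9 14)(10 15)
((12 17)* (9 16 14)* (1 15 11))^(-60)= (17)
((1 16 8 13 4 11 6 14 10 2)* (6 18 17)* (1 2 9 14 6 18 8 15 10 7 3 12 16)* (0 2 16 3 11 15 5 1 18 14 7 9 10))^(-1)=(0 15 4 13 8 11 7 9 14 17 18 1 5 16 2)(3 12)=((0 2 16 5 1 18 17 14 9 7 11 8 13 4 15)(3 12))^(-1)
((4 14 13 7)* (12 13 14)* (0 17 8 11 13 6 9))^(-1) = ((0 17 8 11 13 7 4 12 6 9))^(-1) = (0 9 6 12 4 7 13 11 8 17)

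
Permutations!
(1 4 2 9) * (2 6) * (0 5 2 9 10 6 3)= (0 5 2 10 6 9 1 4 3)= [5, 4, 10, 0, 3, 2, 9, 7, 8, 1, 6]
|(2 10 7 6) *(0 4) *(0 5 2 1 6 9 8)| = 8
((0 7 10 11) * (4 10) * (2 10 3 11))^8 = ((0 7 4 3 11)(2 10))^8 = (0 3 7 11 4)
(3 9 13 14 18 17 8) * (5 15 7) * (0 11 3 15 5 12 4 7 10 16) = (0 11 3 9 13 14 18 17 8 15 10 16)(4 7 12) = [11, 1, 2, 9, 7, 5, 6, 12, 15, 13, 16, 3, 4, 14, 18, 10, 0, 8, 17]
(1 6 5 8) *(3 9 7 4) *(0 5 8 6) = (0 5 6 8 1)(3 9 7 4) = [5, 0, 2, 9, 3, 6, 8, 4, 1, 7]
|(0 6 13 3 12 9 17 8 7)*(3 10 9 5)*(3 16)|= |(0 6 13 10 9 17 8 7)(3 12 5 16)|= 8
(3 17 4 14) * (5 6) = (3 17 4 14)(5 6) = [0, 1, 2, 17, 14, 6, 5, 7, 8, 9, 10, 11, 12, 13, 3, 15, 16, 4]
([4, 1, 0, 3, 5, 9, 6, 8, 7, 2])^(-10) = [0, 1, 2, 3, 4, 5, 6, 7, 8, 9]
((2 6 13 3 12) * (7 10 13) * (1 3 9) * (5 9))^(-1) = ((1 3 12 2 6 7 10 13 5 9))^(-1) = (1 9 5 13 10 7 6 2 12 3)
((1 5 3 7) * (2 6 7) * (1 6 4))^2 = ((1 5 3 2 4)(6 7))^2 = (7)(1 3 4 5 2)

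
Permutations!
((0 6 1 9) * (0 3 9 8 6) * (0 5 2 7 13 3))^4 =((0 5 2 7 13 3 9)(1 8 6))^4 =(0 13 5 3 2 9 7)(1 8 6)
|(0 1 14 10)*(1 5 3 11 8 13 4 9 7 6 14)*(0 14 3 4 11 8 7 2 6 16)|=|(0 5 4 9 2 6 3 8 13 11 7 16)(10 14)|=12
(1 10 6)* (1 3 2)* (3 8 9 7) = (1 10 6 8 9 7 3 2) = [0, 10, 1, 2, 4, 5, 8, 3, 9, 7, 6]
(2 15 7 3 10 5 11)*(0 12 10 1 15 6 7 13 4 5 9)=[12, 15, 6, 1, 5, 11, 7, 3, 8, 0, 9, 2, 10, 4, 14, 13]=(0 12 10 9)(1 15 13 4 5 11 2 6 7 3)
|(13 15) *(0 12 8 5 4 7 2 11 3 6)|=10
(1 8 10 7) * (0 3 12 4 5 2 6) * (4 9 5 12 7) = (0 3 7 1 8 10 4 12 9 5 2 6) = [3, 8, 6, 7, 12, 2, 0, 1, 10, 5, 4, 11, 9]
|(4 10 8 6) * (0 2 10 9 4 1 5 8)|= |(0 2 10)(1 5 8 6)(4 9)|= 12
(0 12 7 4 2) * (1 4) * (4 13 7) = [12, 13, 0, 3, 2, 5, 6, 1, 8, 9, 10, 11, 4, 7] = (0 12 4 2)(1 13 7)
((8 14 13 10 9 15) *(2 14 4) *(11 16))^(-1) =(2 4 8 15 9 10 13 14)(11 16)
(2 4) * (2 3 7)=(2 4 3 7)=[0, 1, 4, 7, 3, 5, 6, 2]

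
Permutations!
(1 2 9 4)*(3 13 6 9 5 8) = (1 2 5 8 3 13 6 9 4) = [0, 2, 5, 13, 1, 8, 9, 7, 3, 4, 10, 11, 12, 6]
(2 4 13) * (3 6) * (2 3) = (2 4 13 3 6) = [0, 1, 4, 6, 13, 5, 2, 7, 8, 9, 10, 11, 12, 3]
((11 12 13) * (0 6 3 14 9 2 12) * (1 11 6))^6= (2 9 14 3 6 13 12)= ((0 1 11)(2 12 13 6 3 14 9))^6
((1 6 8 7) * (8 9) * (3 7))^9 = ((1 6 9 8 3 7))^9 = (1 8)(3 6)(7 9)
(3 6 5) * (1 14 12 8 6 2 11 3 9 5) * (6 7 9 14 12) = [0, 12, 11, 2, 4, 14, 1, 9, 7, 5, 10, 3, 8, 13, 6] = (1 12 8 7 9 5 14 6)(2 11 3)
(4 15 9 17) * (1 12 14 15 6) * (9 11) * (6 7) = [0, 12, 2, 3, 7, 5, 1, 6, 8, 17, 10, 9, 14, 13, 15, 11, 16, 4] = (1 12 14 15 11 9 17 4 7 6)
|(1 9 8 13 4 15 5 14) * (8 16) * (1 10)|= |(1 9 16 8 13 4 15 5 14 10)|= 10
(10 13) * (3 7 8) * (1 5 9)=[0, 5, 2, 7, 4, 9, 6, 8, 3, 1, 13, 11, 12, 10]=(1 5 9)(3 7 8)(10 13)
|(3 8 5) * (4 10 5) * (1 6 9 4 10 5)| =8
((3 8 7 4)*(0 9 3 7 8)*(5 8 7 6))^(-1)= ((0 9 3)(4 6 5 8 7))^(-1)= (0 3 9)(4 7 8 5 6)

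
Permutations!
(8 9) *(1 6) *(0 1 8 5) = (0 1 6 8 9 5) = [1, 6, 2, 3, 4, 0, 8, 7, 9, 5]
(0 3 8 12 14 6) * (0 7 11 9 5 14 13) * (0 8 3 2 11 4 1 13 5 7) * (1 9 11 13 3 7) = (0 2 13 8 12 5 14 6)(1 3 7 4 9) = [2, 3, 13, 7, 9, 14, 0, 4, 12, 1, 10, 11, 5, 8, 6]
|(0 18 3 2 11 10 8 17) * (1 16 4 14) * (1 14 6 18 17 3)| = |(0 17)(1 16 4 6 18)(2 11 10 8 3)| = 10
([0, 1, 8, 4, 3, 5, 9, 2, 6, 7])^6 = (2 8 6 9 7)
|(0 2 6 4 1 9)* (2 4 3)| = 12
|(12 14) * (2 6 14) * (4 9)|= |(2 6 14 12)(4 9)|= 4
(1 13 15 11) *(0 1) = (0 1 13 15 11) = [1, 13, 2, 3, 4, 5, 6, 7, 8, 9, 10, 0, 12, 15, 14, 11]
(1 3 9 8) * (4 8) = (1 3 9 4 8) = [0, 3, 2, 9, 8, 5, 6, 7, 1, 4]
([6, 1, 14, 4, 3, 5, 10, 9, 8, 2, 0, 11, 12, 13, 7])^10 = (0 6 10)(2 7)(9 14)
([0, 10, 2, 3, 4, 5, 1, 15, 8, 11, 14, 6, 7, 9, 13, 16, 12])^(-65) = (1 11 13 10 6 9 14)(7 12 16 15)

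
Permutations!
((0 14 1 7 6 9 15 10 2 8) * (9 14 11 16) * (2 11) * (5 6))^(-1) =((0 2 8)(1 7 5 6 14)(9 15 10 11 16))^(-1) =(0 8 2)(1 14 6 5 7)(9 16 11 10 15)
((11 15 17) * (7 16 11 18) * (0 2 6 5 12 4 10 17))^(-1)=(0 15 11 16 7 18 17 10 4 12 5 6 2)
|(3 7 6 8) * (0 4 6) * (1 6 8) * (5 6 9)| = 20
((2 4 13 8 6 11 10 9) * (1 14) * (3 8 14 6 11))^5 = ((1 6 3 8 11 10 9 2 4 13 14))^5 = (1 10 14 11 13 8 4 3 2 6 9)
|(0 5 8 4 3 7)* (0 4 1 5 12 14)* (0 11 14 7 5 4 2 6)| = |(0 12 7 2 6)(1 4 3 5 8)(11 14)| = 10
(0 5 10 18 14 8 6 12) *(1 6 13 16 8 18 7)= (0 5 10 7 1 6 12)(8 13 16)(14 18)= [5, 6, 2, 3, 4, 10, 12, 1, 13, 9, 7, 11, 0, 16, 18, 15, 8, 17, 14]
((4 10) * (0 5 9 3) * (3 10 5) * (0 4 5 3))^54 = (10)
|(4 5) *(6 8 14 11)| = 4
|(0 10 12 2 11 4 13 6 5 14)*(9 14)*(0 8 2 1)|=36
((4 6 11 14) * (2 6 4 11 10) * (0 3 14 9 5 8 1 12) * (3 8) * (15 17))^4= (17)(2 6 10)(3 5 9 11 14)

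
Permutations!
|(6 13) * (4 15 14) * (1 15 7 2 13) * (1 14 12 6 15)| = 8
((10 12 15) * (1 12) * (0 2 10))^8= (0 10 12)(1 15 2)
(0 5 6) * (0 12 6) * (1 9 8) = [5, 9, 2, 3, 4, 0, 12, 7, 1, 8, 10, 11, 6] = (0 5)(1 9 8)(6 12)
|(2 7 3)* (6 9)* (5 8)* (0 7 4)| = |(0 7 3 2 4)(5 8)(6 9)| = 10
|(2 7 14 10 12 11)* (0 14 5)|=|(0 14 10 12 11 2 7 5)|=8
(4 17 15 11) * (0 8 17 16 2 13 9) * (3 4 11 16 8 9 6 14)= (0 9)(2 13 6 14 3 4 8 17 15 16)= [9, 1, 13, 4, 8, 5, 14, 7, 17, 0, 10, 11, 12, 6, 3, 16, 2, 15]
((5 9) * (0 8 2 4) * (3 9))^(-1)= ((0 8 2 4)(3 9 5))^(-1)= (0 4 2 8)(3 5 9)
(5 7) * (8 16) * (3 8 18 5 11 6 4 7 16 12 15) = (3 8 12 15)(4 7 11 6)(5 16 18) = [0, 1, 2, 8, 7, 16, 4, 11, 12, 9, 10, 6, 15, 13, 14, 3, 18, 17, 5]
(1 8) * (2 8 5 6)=(1 5 6 2 8)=[0, 5, 8, 3, 4, 6, 2, 7, 1]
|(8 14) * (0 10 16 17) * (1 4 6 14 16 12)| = |(0 10 12 1 4 6 14 8 16 17)| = 10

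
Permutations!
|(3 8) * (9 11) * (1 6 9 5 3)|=|(1 6 9 11 5 3 8)|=7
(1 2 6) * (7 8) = (1 2 6)(7 8) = [0, 2, 6, 3, 4, 5, 1, 8, 7]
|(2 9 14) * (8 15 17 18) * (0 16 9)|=|(0 16 9 14 2)(8 15 17 18)|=20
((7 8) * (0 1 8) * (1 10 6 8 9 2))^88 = (0 8 10 7 6)(1 9 2)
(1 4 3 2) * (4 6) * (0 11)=(0 11)(1 6 4 3 2)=[11, 6, 1, 2, 3, 5, 4, 7, 8, 9, 10, 0]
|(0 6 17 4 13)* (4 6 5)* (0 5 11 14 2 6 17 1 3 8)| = 24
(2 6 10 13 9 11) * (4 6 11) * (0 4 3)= (0 4 6 10 13 9 3)(2 11)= [4, 1, 11, 0, 6, 5, 10, 7, 8, 3, 13, 2, 12, 9]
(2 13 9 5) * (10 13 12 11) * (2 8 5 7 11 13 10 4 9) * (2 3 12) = (3 12 13)(4 9 7 11)(5 8) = [0, 1, 2, 12, 9, 8, 6, 11, 5, 7, 10, 4, 13, 3]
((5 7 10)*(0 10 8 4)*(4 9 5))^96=(10)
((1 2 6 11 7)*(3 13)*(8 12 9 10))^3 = (1 11 2 7 6)(3 13)(8 10 9 12)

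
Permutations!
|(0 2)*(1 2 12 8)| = |(0 12 8 1 2)| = 5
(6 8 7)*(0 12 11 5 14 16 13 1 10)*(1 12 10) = (0 10)(5 14 16 13 12 11)(6 8 7) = [10, 1, 2, 3, 4, 14, 8, 6, 7, 9, 0, 5, 11, 12, 16, 15, 13]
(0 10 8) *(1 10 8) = (0 8)(1 10) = [8, 10, 2, 3, 4, 5, 6, 7, 0, 9, 1]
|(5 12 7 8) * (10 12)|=5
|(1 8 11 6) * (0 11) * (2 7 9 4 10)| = 5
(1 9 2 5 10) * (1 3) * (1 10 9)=(2 5 9)(3 10)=[0, 1, 5, 10, 4, 9, 6, 7, 8, 2, 3]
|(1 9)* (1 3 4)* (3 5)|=|(1 9 5 3 4)|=5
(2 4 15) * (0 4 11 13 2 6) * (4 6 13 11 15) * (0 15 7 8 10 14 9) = (0 6 15 13 2 7 8 10 14 9) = [6, 1, 7, 3, 4, 5, 15, 8, 10, 0, 14, 11, 12, 2, 9, 13]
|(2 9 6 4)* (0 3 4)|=6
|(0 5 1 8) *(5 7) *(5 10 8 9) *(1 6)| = 4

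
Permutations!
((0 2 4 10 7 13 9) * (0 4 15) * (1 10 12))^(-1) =(0 15 2)(1 12 4 9 13 7 10)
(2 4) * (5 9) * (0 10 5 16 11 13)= (0 10 5 9 16 11 13)(2 4)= [10, 1, 4, 3, 2, 9, 6, 7, 8, 16, 5, 13, 12, 0, 14, 15, 11]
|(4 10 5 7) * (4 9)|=|(4 10 5 7 9)|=5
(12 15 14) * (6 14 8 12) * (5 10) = (5 10)(6 14)(8 12 15) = [0, 1, 2, 3, 4, 10, 14, 7, 12, 9, 5, 11, 15, 13, 6, 8]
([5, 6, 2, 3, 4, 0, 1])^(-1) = [5, 6, 2, 3, 4, 0, 1]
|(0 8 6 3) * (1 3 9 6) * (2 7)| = |(0 8 1 3)(2 7)(6 9)| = 4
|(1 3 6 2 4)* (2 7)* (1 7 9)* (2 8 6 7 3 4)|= 7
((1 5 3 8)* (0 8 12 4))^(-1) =((0 8 1 5 3 12 4))^(-1) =(0 4 12 3 5 1 8)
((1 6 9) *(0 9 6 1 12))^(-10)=(0 12 9)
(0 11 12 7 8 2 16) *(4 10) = (0 11 12 7 8 2 16)(4 10) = [11, 1, 16, 3, 10, 5, 6, 8, 2, 9, 4, 12, 7, 13, 14, 15, 0]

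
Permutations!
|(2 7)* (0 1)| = 2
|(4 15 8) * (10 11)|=6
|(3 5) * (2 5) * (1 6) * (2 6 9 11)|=|(1 9 11 2 5 3 6)|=7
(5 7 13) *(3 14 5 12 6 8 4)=(3 14 5 7 13 12 6 8 4)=[0, 1, 2, 14, 3, 7, 8, 13, 4, 9, 10, 11, 6, 12, 5]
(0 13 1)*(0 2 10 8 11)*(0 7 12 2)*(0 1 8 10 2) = (0 13 8 11 7 12) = [13, 1, 2, 3, 4, 5, 6, 12, 11, 9, 10, 7, 0, 8]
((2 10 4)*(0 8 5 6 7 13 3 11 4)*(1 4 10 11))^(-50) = ((0 8 5 6 7 13 3 1 4 2 11 10))^(-50) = (0 11 4 3 7 5)(1 13 6 8 10 2)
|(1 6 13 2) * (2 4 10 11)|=7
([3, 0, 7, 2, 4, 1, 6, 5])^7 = (0 3 2 7 5 1)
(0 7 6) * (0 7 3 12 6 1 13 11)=[3, 13, 2, 12, 4, 5, 7, 1, 8, 9, 10, 0, 6, 11]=(0 3 12 6 7 1 13 11)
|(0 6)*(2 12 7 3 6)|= |(0 2 12 7 3 6)|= 6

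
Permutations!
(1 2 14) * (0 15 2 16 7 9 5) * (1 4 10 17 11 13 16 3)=[15, 3, 14, 1, 10, 0, 6, 9, 8, 5, 17, 13, 12, 16, 4, 2, 7, 11]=(0 15 2 14 4 10 17 11 13 16 7 9 5)(1 3)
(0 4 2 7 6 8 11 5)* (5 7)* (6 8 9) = (0 4 2 5)(6 9)(7 8 11) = [4, 1, 5, 3, 2, 0, 9, 8, 11, 6, 10, 7]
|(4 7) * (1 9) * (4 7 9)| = 3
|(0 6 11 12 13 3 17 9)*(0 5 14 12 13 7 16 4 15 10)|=15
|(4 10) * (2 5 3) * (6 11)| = |(2 5 3)(4 10)(6 11)| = 6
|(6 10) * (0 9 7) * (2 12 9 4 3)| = 14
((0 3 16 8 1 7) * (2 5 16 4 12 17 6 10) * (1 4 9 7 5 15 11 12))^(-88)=((0 3 9 7)(1 5 16 8 4)(2 15 11 12 17 6 10))^(-88)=(1 16 4 5 8)(2 12 10 11 6 15 17)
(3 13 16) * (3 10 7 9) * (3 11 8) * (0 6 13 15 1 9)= (0 6 13 16 10 7)(1 9 11 8 3 15)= [6, 9, 2, 15, 4, 5, 13, 0, 3, 11, 7, 8, 12, 16, 14, 1, 10]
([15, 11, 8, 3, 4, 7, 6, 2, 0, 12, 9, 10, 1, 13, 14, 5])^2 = (0 5 2)(1 10 12 11 9)(7 8 15)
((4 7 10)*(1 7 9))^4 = (1 9 4 10 7)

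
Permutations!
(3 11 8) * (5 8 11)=(11)(3 5 8)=[0, 1, 2, 5, 4, 8, 6, 7, 3, 9, 10, 11]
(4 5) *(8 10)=[0, 1, 2, 3, 5, 4, 6, 7, 10, 9, 8]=(4 5)(8 10)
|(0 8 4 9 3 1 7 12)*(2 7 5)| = 10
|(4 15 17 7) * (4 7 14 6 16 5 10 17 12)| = |(4 15 12)(5 10 17 14 6 16)| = 6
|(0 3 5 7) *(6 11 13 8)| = 4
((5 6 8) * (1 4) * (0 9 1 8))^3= (0 4 6 1 5 9 8)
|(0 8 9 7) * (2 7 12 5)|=|(0 8 9 12 5 2 7)|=7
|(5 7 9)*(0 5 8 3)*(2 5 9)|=|(0 9 8 3)(2 5 7)|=12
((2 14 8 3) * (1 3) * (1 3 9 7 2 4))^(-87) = ((1 9 7 2 14 8 3 4))^(-87) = (1 9 7 2 14 8 3 4)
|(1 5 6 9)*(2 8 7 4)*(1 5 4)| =15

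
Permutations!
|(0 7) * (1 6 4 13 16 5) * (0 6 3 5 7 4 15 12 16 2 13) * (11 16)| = 6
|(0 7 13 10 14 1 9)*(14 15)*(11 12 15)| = |(0 7 13 10 11 12 15 14 1 9)| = 10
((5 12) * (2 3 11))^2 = ((2 3 11)(5 12))^2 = (12)(2 11 3)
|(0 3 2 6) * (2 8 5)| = |(0 3 8 5 2 6)| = 6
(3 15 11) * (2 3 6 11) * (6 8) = (2 3 15)(6 11 8) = [0, 1, 3, 15, 4, 5, 11, 7, 6, 9, 10, 8, 12, 13, 14, 2]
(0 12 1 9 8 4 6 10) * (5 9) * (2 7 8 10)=(0 12 1 5 9 10)(2 7 8 4 6)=[12, 5, 7, 3, 6, 9, 2, 8, 4, 10, 0, 11, 1]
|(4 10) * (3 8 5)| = |(3 8 5)(4 10)| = 6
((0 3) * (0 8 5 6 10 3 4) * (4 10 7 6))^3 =(0 8)(3 4)(5 10)(6 7)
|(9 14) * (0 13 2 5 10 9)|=7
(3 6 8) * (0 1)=(0 1)(3 6 8)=[1, 0, 2, 6, 4, 5, 8, 7, 3]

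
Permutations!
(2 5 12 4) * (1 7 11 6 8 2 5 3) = (1 7 11 6 8 2 3)(4 5 12) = [0, 7, 3, 1, 5, 12, 8, 11, 2, 9, 10, 6, 4]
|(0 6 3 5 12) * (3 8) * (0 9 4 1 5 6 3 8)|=15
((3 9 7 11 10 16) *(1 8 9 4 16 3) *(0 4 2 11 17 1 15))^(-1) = (0 15 16 4)(1 17 7 9 8)(2 3 10 11)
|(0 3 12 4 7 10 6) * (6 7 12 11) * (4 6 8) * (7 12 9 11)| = |(0 3 7 10 12 6)(4 9 11 8)| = 12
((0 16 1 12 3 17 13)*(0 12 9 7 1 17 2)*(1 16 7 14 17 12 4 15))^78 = (1 9 14 17 13 4 15)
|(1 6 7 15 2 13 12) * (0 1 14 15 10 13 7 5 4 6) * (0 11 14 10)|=21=|(0 1 11 14 15 2 7)(4 6 5)(10 13 12)|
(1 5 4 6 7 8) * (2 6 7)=(1 5 4 7 8)(2 6)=[0, 5, 6, 3, 7, 4, 2, 8, 1]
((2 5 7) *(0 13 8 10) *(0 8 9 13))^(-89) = (2 5 7)(8 10)(9 13)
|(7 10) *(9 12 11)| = |(7 10)(9 12 11)| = 6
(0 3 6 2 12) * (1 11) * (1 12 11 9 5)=[3, 9, 11, 6, 4, 1, 2, 7, 8, 5, 10, 12, 0]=(0 3 6 2 11 12)(1 9 5)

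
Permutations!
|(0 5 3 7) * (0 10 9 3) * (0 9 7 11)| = 10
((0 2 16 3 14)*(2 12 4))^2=((0 12 4 2 16 3 14))^2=(0 4 16 14 12 2 3)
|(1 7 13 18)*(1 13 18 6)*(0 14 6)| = 7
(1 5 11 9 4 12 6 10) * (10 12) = (1 5 11 9 4 10)(6 12) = [0, 5, 2, 3, 10, 11, 12, 7, 8, 4, 1, 9, 6]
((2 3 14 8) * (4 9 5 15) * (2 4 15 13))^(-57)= ((15)(2 3 14 8 4 9 5 13))^(-57)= (15)(2 13 5 9 4 8 14 3)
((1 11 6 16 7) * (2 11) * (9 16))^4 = ((1 2 11 6 9 16 7))^4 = (1 9 2 16 11 7 6)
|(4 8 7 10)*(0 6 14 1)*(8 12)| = |(0 6 14 1)(4 12 8 7 10)| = 20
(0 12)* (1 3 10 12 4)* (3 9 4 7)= (0 7 3 10 12)(1 9 4)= [7, 9, 2, 10, 1, 5, 6, 3, 8, 4, 12, 11, 0]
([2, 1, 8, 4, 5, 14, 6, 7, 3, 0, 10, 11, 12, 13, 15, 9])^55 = (0 2 8 3 4 5 14 15 9)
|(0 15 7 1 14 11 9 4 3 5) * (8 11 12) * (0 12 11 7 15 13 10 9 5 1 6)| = 14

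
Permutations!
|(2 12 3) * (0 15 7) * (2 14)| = 12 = |(0 15 7)(2 12 3 14)|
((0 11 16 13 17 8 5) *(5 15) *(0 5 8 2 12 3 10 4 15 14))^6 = ((0 11 16 13 17 2 12 3 10 4 15 8 14))^6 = (0 12 14 2 8 17 15 13 4 16 10 11 3)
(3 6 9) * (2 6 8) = (2 6 9 3 8) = [0, 1, 6, 8, 4, 5, 9, 7, 2, 3]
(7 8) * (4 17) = (4 17)(7 8) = [0, 1, 2, 3, 17, 5, 6, 8, 7, 9, 10, 11, 12, 13, 14, 15, 16, 4]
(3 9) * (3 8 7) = (3 9 8 7) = [0, 1, 2, 9, 4, 5, 6, 3, 7, 8]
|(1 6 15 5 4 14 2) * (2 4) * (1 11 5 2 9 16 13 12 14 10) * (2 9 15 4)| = |(1 6 4 10)(2 11 5 15 9 16 13 12 14)| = 36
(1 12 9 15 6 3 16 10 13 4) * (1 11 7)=(1 12 9 15 6 3 16 10 13 4 11 7)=[0, 12, 2, 16, 11, 5, 3, 1, 8, 15, 13, 7, 9, 4, 14, 6, 10]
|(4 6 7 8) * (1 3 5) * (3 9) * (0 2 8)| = 12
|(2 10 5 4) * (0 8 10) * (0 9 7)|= |(0 8 10 5 4 2 9 7)|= 8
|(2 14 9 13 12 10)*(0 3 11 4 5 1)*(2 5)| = 12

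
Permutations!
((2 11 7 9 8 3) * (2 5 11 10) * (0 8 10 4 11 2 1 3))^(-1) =((0 8)(1 3 5 2 4 11 7 9 10))^(-1) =(0 8)(1 10 9 7 11 4 2 5 3)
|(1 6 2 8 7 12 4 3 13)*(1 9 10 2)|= 18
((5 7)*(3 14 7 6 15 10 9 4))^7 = (3 9 15 5 14 4 10 6 7)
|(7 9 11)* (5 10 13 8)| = |(5 10 13 8)(7 9 11)| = 12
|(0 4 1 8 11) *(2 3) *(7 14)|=|(0 4 1 8 11)(2 3)(7 14)|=10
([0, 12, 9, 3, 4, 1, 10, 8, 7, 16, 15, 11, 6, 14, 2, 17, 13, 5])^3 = [0, 10, 13, 3, 4, 6, 17, 8, 7, 14, 5, 11, 15, 9, 16, 1, 2, 12]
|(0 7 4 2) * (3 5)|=|(0 7 4 2)(3 5)|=4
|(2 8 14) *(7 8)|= 4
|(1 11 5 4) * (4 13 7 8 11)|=|(1 4)(5 13 7 8 11)|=10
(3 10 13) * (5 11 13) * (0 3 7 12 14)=[3, 1, 2, 10, 4, 11, 6, 12, 8, 9, 5, 13, 14, 7, 0]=(0 3 10 5 11 13 7 12 14)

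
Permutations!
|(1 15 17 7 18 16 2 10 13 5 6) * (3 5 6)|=10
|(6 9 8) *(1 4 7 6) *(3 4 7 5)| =|(1 7 6 9 8)(3 4 5)| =15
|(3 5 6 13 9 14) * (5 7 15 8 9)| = 6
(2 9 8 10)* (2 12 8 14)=(2 9 14)(8 10 12)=[0, 1, 9, 3, 4, 5, 6, 7, 10, 14, 12, 11, 8, 13, 2]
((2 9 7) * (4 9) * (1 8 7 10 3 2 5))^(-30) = ((1 8 7 5)(2 4 9 10 3))^(-30) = (10)(1 7)(5 8)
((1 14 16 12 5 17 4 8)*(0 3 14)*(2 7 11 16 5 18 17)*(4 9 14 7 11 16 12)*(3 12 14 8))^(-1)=(0 1 8 9 17 18 12)(2 5 14 11)(3 4 16 7)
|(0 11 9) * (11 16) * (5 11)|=5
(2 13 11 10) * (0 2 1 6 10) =(0 2 13 11)(1 6 10) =[2, 6, 13, 3, 4, 5, 10, 7, 8, 9, 1, 0, 12, 11]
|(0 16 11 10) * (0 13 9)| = 6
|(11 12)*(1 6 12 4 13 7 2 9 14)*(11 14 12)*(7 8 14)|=28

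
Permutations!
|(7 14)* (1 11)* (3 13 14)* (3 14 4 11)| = 10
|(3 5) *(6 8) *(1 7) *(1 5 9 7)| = 4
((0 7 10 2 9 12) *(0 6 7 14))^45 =((0 14)(2 9 12 6 7 10))^45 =(0 14)(2 6)(7 9)(10 12)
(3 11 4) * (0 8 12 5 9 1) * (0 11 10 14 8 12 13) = [12, 11, 2, 10, 3, 9, 6, 7, 13, 1, 14, 4, 5, 0, 8] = (0 12 5 9 1 11 4 3 10 14 8 13)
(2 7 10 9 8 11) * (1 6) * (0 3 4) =(0 3 4)(1 6)(2 7 10 9 8 11) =[3, 6, 7, 4, 0, 5, 1, 10, 11, 8, 9, 2]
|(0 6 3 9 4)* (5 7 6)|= |(0 5 7 6 3 9 4)|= 7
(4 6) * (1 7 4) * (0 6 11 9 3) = [6, 7, 2, 0, 11, 5, 1, 4, 8, 3, 10, 9] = (0 6 1 7 4 11 9 3)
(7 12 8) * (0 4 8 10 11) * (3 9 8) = (0 4 3 9 8 7 12 10 11) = [4, 1, 2, 9, 3, 5, 6, 12, 7, 8, 11, 0, 10]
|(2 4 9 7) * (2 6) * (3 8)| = 10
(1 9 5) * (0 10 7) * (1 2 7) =(0 10 1 9 5 2 7) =[10, 9, 7, 3, 4, 2, 6, 0, 8, 5, 1]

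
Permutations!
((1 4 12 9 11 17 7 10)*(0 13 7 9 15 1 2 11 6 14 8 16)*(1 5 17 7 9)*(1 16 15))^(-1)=((0 13 9 6 14 8 15 5 17 16)(1 4 12)(2 11 7 10))^(-1)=(0 16 17 5 15 8 14 6 9 13)(1 12 4)(2 10 7 11)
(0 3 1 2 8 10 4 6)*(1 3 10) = (0 10 4 6)(1 2 8) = [10, 2, 8, 3, 6, 5, 0, 7, 1, 9, 4]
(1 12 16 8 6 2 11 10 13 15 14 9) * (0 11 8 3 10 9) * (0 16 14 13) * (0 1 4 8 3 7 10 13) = (0 11 9 4 8 6 2 3 13 15)(1 12 14 16 7 10) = [11, 12, 3, 13, 8, 5, 2, 10, 6, 4, 1, 9, 14, 15, 16, 0, 7]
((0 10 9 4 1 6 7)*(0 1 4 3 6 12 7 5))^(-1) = (0 5 6 3 9 10)(1 7 12)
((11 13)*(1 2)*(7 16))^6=(16)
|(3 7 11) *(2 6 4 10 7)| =7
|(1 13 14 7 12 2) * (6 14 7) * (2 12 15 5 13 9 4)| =|(1 9 4 2)(5 13 7 15)(6 14)| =4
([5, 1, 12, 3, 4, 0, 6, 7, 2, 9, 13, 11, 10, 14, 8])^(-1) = (0 5)(2 8 14 13 10 12)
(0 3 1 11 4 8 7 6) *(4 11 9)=(11)(0 3 1 9 4 8 7 6)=[3, 9, 2, 1, 8, 5, 0, 6, 7, 4, 10, 11]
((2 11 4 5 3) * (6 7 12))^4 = (2 3 5 4 11)(6 7 12)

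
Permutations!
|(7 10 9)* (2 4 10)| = 5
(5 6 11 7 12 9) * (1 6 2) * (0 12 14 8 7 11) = [12, 6, 1, 3, 4, 2, 0, 14, 7, 5, 10, 11, 9, 13, 8] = (0 12 9 5 2 1 6)(7 14 8)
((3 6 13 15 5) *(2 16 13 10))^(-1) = ((2 16 13 15 5 3 6 10))^(-1) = (2 10 6 3 5 15 13 16)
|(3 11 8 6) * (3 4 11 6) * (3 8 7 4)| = 6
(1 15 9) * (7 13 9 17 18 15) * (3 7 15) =(1 15 17 18 3 7 13 9) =[0, 15, 2, 7, 4, 5, 6, 13, 8, 1, 10, 11, 12, 9, 14, 17, 16, 18, 3]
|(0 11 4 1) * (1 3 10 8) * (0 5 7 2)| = 10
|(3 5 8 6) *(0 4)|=4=|(0 4)(3 5 8 6)|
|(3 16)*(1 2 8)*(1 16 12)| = 6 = |(1 2 8 16 3 12)|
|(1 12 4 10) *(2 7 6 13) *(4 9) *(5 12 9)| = |(1 9 4 10)(2 7 6 13)(5 12)| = 4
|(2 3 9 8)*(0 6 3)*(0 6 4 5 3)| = |(0 4 5 3 9 8 2 6)| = 8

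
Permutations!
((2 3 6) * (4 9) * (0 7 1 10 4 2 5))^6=((0 7 1 10 4 9 2 3 6 5))^6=(0 2 1 6 4)(3 10 5 9 7)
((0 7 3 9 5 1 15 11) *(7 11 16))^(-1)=((0 11)(1 15 16 7 3 9 5))^(-1)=(0 11)(1 5 9 3 7 16 15)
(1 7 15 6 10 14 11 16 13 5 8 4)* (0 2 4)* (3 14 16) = (0 2 4 1 7 15 6 10 16 13 5 8)(3 14 11) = [2, 7, 4, 14, 1, 8, 10, 15, 0, 9, 16, 3, 12, 5, 11, 6, 13]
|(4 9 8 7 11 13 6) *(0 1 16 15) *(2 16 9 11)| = |(0 1 9 8 7 2 16 15)(4 11 13 6)| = 8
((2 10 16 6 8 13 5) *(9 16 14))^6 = (2 8 9)(5 6 14)(10 13 16)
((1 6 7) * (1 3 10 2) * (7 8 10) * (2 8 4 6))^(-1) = ((1 2)(3 7)(4 6)(8 10))^(-1) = (1 2)(3 7)(4 6)(8 10)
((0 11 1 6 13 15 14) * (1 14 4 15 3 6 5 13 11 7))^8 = (15)(0 14 11 6 3 13 5 1 7)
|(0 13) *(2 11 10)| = |(0 13)(2 11 10)| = 6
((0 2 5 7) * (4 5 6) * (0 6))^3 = ((0 2)(4 5 7 6))^3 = (0 2)(4 6 7 5)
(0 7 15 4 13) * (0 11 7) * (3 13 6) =(3 13 11 7 15 4 6) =[0, 1, 2, 13, 6, 5, 3, 15, 8, 9, 10, 7, 12, 11, 14, 4]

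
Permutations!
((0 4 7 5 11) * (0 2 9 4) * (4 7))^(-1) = (2 11 5 7 9)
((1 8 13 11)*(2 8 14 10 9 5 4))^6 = (1 2 10 13 5)(4 14 8 9 11)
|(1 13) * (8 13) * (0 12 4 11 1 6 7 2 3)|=11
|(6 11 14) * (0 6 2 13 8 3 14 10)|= |(0 6 11 10)(2 13 8 3 14)|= 20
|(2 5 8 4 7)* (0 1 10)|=|(0 1 10)(2 5 8 4 7)|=15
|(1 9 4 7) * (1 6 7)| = |(1 9 4)(6 7)| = 6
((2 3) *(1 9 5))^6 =(9)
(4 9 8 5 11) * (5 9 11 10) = (4 11)(5 10)(8 9) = [0, 1, 2, 3, 11, 10, 6, 7, 9, 8, 5, 4]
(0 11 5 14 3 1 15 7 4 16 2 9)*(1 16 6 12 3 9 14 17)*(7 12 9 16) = (0 11 5 17 1 15 12 3 7 4 6 9)(2 14 16) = [11, 15, 14, 7, 6, 17, 9, 4, 8, 0, 10, 5, 3, 13, 16, 12, 2, 1]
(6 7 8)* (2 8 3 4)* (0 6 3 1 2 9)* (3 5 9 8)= (0 6 7 1 2 3 4 8 5 9)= [6, 2, 3, 4, 8, 9, 7, 1, 5, 0]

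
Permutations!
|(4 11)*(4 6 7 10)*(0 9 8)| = |(0 9 8)(4 11 6 7 10)| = 15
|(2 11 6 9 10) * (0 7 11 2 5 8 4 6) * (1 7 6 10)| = |(0 6 9 1 7 11)(4 10 5 8)| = 12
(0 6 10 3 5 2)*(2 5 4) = (0 6 10 3 4 2) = [6, 1, 0, 4, 2, 5, 10, 7, 8, 9, 3]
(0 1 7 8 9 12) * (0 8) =(0 1 7)(8 9 12) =[1, 7, 2, 3, 4, 5, 6, 0, 9, 12, 10, 11, 8]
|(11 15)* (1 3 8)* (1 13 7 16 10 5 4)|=18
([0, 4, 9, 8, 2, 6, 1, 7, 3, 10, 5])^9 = (1 2 10 6 4 9 5)(3 8)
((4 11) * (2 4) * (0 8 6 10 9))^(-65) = ((0 8 6 10 9)(2 4 11))^(-65) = (2 4 11)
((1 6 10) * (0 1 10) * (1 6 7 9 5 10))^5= ((0 6)(1 7 9 5 10))^5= (10)(0 6)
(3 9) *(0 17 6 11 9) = (0 17 6 11 9 3) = [17, 1, 2, 0, 4, 5, 11, 7, 8, 3, 10, 9, 12, 13, 14, 15, 16, 6]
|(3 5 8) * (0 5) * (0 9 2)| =|(0 5 8 3 9 2)| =6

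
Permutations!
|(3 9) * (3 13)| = 3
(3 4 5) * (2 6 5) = (2 6 5 3 4) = [0, 1, 6, 4, 2, 3, 5]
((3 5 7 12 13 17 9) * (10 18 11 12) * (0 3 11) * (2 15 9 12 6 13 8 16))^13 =((0 3 5 7 10 18)(2 15 9 11 6 13 17 12 8 16))^13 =(0 3 5 7 10 18)(2 11 17 16 9 13 8 15 6 12)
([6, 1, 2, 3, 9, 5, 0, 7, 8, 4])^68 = (9)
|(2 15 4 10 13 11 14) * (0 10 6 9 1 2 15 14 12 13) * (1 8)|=|(0 10)(1 2 14 15 4 6 9 8)(11 12 13)|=24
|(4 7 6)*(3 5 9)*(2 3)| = |(2 3 5 9)(4 7 6)| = 12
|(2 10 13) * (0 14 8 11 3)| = 15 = |(0 14 8 11 3)(2 10 13)|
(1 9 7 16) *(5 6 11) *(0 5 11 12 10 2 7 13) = [5, 9, 7, 3, 4, 6, 12, 16, 8, 13, 2, 11, 10, 0, 14, 15, 1] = (0 5 6 12 10 2 7 16 1 9 13)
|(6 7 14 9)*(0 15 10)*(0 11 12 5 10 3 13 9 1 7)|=|(0 15 3 13 9 6)(1 7 14)(5 10 11 12)|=12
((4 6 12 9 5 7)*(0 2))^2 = ((0 2)(4 6 12 9 5 7))^2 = (4 12 5)(6 9 7)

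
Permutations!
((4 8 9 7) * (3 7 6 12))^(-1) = ((3 7 4 8 9 6 12))^(-1) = (3 12 6 9 8 4 7)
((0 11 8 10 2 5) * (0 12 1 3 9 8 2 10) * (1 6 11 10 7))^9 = (0 7 3 8 10 1 9)(2 11 6 12 5)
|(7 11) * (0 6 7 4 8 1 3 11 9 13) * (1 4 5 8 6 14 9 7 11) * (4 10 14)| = |(0 4 6 11 5 8 10 14 9 13)(1 3)| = 10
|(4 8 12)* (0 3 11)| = 3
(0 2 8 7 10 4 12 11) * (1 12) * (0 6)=[2, 12, 8, 3, 1, 5, 0, 10, 7, 9, 4, 6, 11]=(0 2 8 7 10 4 1 12 11 6)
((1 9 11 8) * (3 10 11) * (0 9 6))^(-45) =((0 9 3 10 11 8 1 6))^(-45) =(0 10 1 9 11 6 3 8)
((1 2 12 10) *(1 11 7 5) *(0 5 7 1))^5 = ((0 5)(1 2 12 10 11))^5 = (12)(0 5)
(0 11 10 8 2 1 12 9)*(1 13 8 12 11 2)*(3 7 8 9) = (0 2 13 9)(1 11 10 12 3 7 8) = [2, 11, 13, 7, 4, 5, 6, 8, 1, 0, 12, 10, 3, 9]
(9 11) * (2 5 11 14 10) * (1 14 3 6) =(1 14 10 2 5 11 9 3 6) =[0, 14, 5, 6, 4, 11, 1, 7, 8, 3, 2, 9, 12, 13, 10]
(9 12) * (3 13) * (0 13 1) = (0 13 3 1)(9 12) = [13, 0, 2, 1, 4, 5, 6, 7, 8, 12, 10, 11, 9, 3]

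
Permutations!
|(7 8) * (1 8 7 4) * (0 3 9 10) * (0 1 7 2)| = 9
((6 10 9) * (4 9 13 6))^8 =((4 9)(6 10 13))^8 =(6 13 10)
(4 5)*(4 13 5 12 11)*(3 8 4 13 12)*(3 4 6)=(3 8 6)(5 12 11 13)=[0, 1, 2, 8, 4, 12, 3, 7, 6, 9, 10, 13, 11, 5]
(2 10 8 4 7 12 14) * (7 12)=(2 10 8 4 12 14)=[0, 1, 10, 3, 12, 5, 6, 7, 4, 9, 8, 11, 14, 13, 2]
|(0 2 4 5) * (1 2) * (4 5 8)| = |(0 1 2 5)(4 8)| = 4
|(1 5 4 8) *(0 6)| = |(0 6)(1 5 4 8)| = 4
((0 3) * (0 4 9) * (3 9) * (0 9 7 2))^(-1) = ((9)(0 7 2)(3 4))^(-1) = (9)(0 2 7)(3 4)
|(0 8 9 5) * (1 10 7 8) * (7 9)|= 10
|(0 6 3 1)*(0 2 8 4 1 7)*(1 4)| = |(0 6 3 7)(1 2 8)| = 12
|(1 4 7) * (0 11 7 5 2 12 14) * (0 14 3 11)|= 8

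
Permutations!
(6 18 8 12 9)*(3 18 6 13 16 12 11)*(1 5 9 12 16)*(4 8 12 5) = (1 4 8 11 3 18 12 5 9 13) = [0, 4, 2, 18, 8, 9, 6, 7, 11, 13, 10, 3, 5, 1, 14, 15, 16, 17, 12]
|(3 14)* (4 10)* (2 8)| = |(2 8)(3 14)(4 10)| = 2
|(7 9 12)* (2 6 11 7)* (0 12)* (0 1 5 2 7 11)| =|(0 12 7 9 1 5 2 6)| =8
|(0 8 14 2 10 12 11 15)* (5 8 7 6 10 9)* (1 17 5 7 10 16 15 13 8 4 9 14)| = 30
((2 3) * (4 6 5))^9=((2 3)(4 6 5))^9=(6)(2 3)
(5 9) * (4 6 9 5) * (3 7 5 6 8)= (3 7 5 6 9 4 8)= [0, 1, 2, 7, 8, 6, 9, 5, 3, 4]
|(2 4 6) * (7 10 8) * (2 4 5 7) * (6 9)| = 15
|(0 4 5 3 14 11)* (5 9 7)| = 8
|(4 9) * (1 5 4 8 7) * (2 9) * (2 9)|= |(1 5 4 9 8 7)|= 6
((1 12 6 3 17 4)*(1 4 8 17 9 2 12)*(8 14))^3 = ((2 12 6 3 9)(8 17 14))^3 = (17)(2 3 12 9 6)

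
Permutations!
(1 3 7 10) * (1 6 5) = (1 3 7 10 6 5) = [0, 3, 2, 7, 4, 1, 5, 10, 8, 9, 6]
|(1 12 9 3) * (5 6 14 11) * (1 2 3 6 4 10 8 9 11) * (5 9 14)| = |(1 12 11 9 6 5 4 10 8 14)(2 3)| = 10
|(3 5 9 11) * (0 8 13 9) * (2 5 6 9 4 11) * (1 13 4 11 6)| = 28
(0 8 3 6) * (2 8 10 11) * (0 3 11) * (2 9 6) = (0 10)(2 8 11 9 6 3) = [10, 1, 8, 2, 4, 5, 3, 7, 11, 6, 0, 9]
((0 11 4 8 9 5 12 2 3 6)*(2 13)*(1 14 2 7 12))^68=((0 11 4 8 9 5 1 14 2 3 6)(7 12 13))^68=(0 4 9 1 2 6 11 8 5 14 3)(7 13 12)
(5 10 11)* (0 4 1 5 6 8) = (0 4 1 5 10 11 6 8) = [4, 5, 2, 3, 1, 10, 8, 7, 0, 9, 11, 6]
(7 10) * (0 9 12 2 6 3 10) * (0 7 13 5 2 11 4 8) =(0 9 12 11 4 8)(2 6 3 10 13 5) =[9, 1, 6, 10, 8, 2, 3, 7, 0, 12, 13, 4, 11, 5]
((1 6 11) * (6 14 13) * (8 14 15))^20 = ((1 15 8 14 13 6 11))^20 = (1 11 6 13 14 8 15)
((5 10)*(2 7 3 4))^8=((2 7 3 4)(5 10))^8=(10)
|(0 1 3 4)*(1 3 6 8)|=3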